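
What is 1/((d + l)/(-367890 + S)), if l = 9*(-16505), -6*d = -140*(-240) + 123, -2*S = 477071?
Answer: 1212851/308331 ≈ 3.9336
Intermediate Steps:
S = -477071/2 (S = -½*477071 = -477071/2 ≈ -2.3854e+5)
d = -11241/2 (d = -(-140*(-240) + 123)/6 = -(33600 + 123)/6 = -⅙*33723 = -11241/2 ≈ -5620.5)
l = -148545
1/((d + l)/(-367890 + S)) = 1/((-11241/2 - 148545)/(-367890 - 477071/2)) = 1/(-308331/(2*(-1212851/2))) = 1/(-308331/2*(-2/1212851)) = 1/(308331/1212851) = 1212851/308331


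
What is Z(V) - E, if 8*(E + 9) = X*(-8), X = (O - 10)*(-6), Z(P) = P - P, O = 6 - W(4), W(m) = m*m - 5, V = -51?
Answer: 99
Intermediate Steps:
W(m) = -5 + m² (W(m) = m² - 5 = -5 + m²)
O = -5 (O = 6 - (-5 + 4²) = 6 - (-5 + 16) = 6 - 1*11 = 6 - 11 = -5)
Z(P) = 0
X = 90 (X = (-5 - 10)*(-6) = -15*(-6) = 90)
E = -99 (E = -9 + (90*(-8))/8 = -9 + (⅛)*(-720) = -9 - 90 = -99)
Z(V) - E = 0 - 1*(-99) = 0 + 99 = 99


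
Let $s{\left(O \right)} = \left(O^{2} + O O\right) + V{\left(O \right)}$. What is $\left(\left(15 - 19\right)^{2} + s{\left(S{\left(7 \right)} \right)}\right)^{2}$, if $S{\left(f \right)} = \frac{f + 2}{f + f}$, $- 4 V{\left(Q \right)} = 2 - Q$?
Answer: $\frac{41770369}{153664} \approx 271.83$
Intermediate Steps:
$V{\left(Q \right)} = - \frac{1}{2} + \frac{Q}{4}$ ($V{\left(Q \right)} = - \frac{2 - Q}{4} = - \frac{1}{2} + \frac{Q}{4}$)
$S{\left(f \right)} = \frac{2 + f}{2 f}$
$s{\left(O \right)} = - \frac{1}{2} + 2 O^{2} + \frac{O}{4}$ ($s{\left(O \right)} = \left(O^{2} + O O\right) + \left(- \frac{1}{2} + \frac{O}{4}\right) = \left(O^{2} + O^{2}\right) + \left(- \frac{1}{2} + \frac{O}{4}\right) = 2 O^{2} + \left(- \frac{1}{2} + \frac{O}{4}\right) = - \frac{1}{2} + 2 O^{2} + \frac{O}{4}$)
$\left(\left(15 - 19\right)^{2} + s{\left(S{\left(7 \right)} \right)}\right)^{2} = \left(\left(15 - 19\right)^{2} + \left(- \frac{1}{2} + 2 \left(\frac{2 + 7}{2 \cdot 7}\right)^{2} + \frac{\frac{1}{2} \cdot \frac{1}{7} \left(2 + 7\right)}{4}\right)\right)^{2} = \left(\left(-4\right)^{2} + \left(- \frac{1}{2} + 2 \left(\frac{1}{2} \cdot \frac{1}{7} \cdot 9\right)^{2} + \frac{\frac{1}{2} \cdot \frac{1}{7} \cdot 9}{4}\right)\right)^{2} = \left(16 + \left(- \frac{1}{2} + 2 \left(\frac{9}{14}\right)^{2} + \frac{1}{4} \cdot \frac{9}{14}\right)\right)^{2} = \left(16 + \left(- \frac{1}{2} + 2 \cdot \frac{81}{196} + \frac{9}{56}\right)\right)^{2} = \left(16 + \left(- \frac{1}{2} + \frac{81}{98} + \frac{9}{56}\right)\right)^{2} = \left(16 + \frac{191}{392}\right)^{2} = \left(\frac{6463}{392}\right)^{2} = \frac{41770369}{153664}$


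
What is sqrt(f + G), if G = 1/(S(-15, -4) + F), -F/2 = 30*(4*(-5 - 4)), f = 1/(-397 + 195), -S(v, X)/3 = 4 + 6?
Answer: I*sqrt(51846330)/107565 ≈ 0.06694*I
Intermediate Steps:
S(v, X) = -30 (S(v, X) = -3*(4 + 6) = -3*10 = -30)
f = -1/202 (f = 1/(-202) = -1/202 ≈ -0.0049505)
F = 2160 (F = -60*4*(-5 - 4) = -60*4*(-9) = -60*(-36) = -2*(-1080) = 2160)
G = 1/2130 (G = 1/(-30 + 2160) = 1/2130 ≈ 0.00046948)
sqrt(f + G) = sqrt(-1/202 + 1/2130) = sqrt(-482/107565) = I*sqrt(51846330)/107565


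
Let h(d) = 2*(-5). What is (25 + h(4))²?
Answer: 225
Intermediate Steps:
h(d) = -10
(25 + h(4))² = (25 - 10)² = 15² = 225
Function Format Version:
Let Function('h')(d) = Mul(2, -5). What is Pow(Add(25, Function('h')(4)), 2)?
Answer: 225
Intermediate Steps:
Function('h')(d) = -10
Pow(Add(25, Function('h')(4)), 2) = Pow(Add(25, -10), 2) = Pow(15, 2) = 225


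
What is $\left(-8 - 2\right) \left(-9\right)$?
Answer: $90$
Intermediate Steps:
$\left(-8 - 2\right) \left(-9\right) = \left(-10\right) \left(-9\right) = 90$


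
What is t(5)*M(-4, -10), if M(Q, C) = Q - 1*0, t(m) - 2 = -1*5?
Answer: 12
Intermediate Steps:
t(m) = -3 (t(m) = 2 - 1*5 = 2 - 5 = -3)
M(Q, C) = Q (M(Q, C) = Q + 0 = Q)
t(5)*M(-4, -10) = -3*(-4) = 12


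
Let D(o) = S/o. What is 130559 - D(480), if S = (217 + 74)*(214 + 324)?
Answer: 10418627/80 ≈ 1.3023e+5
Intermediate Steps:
S = 156558 (S = 291*538 = 156558)
D(o) = 156558/o
130559 - D(480) = 130559 - 156558/480 = 130559 - 1*26093/80 = 130559 - 26093/80 = 10418627/80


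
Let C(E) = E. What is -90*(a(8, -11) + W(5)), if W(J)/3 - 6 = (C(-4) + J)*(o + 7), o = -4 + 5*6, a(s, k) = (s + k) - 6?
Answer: -9720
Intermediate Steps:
a(s, k) = -6 + k + s (a(s, k) = (k + s) - 6 = -6 + k + s)
o = 26 (o = -4 + 30 = 26)
W(J) = -378 + 99*J (W(J) = 18 + 3*((-4 + J)*(26 + 7)) = 18 + 3*((-4 + J)*33) = 18 + 3*(-132 + 33*J) = 18 + (-396 + 99*J) = -378 + 99*J)
-90*(a(8, -11) + W(5)) = -90*((-6 - 11 + 8) + (-378 + 99*5)) = -90*(-9 + (-378 + 495)) = -90*(-9 + 117) = -90*108 = -9720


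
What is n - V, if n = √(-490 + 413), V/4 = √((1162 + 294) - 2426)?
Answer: I*(√77 - 4*√970) ≈ -115.8*I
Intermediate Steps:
V = 4*I*√970 (V = 4*√((1162 + 294) - 2426) = 4*√(1456 - 2426) = 4*√(-970) = 4*(I*√970) = 4*I*√970 ≈ 124.58*I)
n = I*√77 (n = √(-77) = I*√77 ≈ 8.775*I)
n - V = I*√77 - 4*I*√970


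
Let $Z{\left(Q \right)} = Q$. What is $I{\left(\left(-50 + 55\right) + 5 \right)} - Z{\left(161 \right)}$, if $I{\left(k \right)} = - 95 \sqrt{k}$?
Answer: $-161 - 95 \sqrt{10} \approx -461.42$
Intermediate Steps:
$I{\left(\left(-50 + 55\right) + 5 \right)} - Z{\left(161 \right)} = - 95 \sqrt{\left(-50 + 55\right) + 5} - 161 = - 95 \sqrt{5 + 5} - 161 = - 95 \sqrt{10} - 161 = -161 - 95 \sqrt{10}$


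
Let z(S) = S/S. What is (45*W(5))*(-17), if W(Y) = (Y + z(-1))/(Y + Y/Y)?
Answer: -765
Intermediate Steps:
z(S) = 1
W(Y) = 1 (W(Y) = (Y + 1)/(Y + Y/Y) = (1 + Y)/(Y + 1) = (1 + Y)/(1 + Y) = 1)
(45*W(5))*(-17) = (45*1)*(-17) = 45*(-17) = -765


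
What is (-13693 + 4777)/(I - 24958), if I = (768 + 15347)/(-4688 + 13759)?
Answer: 26959012/75459301 ≈ 0.35727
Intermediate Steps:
I = 16115/9071 ≈ 1.7765
(-13693 + 4777)/(I - 24958) = (-13693 + 4777)/(16115/9071 - 24958) = -8916/(-226377903/9071) = -8916*(-9071/226377903) = 26959012/75459301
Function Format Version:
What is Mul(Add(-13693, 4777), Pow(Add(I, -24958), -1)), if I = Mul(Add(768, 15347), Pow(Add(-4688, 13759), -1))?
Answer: Rational(26959012, 75459301) ≈ 0.35727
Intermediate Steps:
I = Rational(16115, 9071) (I = Mul(16115, Pow(9071, -1)) = Mul(16115, Rational(1, 9071)) = Rational(16115, 9071) ≈ 1.7765)
Mul(Add(-13693, 4777), Pow(Add(I, -24958), -1)) = Mul(Add(-13693, 4777), Pow(Add(Rational(16115, 9071), -24958), -1)) = Mul(-8916, Pow(Rational(-226377903, 9071), -1)) = Mul(-8916, Rational(-9071, 226377903)) = Rational(26959012, 75459301)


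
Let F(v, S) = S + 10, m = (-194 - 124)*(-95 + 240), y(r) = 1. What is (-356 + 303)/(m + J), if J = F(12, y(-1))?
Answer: 53/46099 ≈ 0.0011497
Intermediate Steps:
m = -46110 (m = -318*145 = -46110)
F(v, S) = 10 + S
J = 11 (J = 10 + 1 = 11)
(-356 + 303)/(m + J) = (-356 + 303)/(-46110 + 11) = -53/(-46099) = -53*(-1/46099) = 53/46099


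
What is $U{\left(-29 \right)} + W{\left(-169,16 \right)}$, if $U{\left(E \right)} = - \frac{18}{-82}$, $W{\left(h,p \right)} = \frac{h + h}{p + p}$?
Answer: $- \frac{6785}{656} \approx -10.343$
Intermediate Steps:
$W{\left(h,p \right)} = \frac{h}{p}$ ($W{\left(h,p \right)} = \frac{2 h}{2 p} = 2 h \frac{1}{2 p} = \frac{h}{p}$)
$U{\left(E \right)} = \frac{9}{41}$ ($U{\left(E \right)} = \left(-18\right) \left(- \frac{1}{82}\right) = \frac{9}{41}$)
$U{\left(-29 \right)} + W{\left(-169,16 \right)} = \frac{9}{41} - \frac{169}{16} = - \frac{6785}{656}$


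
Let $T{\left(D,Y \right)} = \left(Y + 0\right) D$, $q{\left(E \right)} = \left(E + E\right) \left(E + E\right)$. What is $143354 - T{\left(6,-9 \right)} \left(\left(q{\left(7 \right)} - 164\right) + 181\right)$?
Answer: $154856$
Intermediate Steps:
$q{\left(E \right)} = 4 E^{2}$ ($q{\left(E \right)} = 2 E 2 E = 4 E^{2}$)
$T{\left(D,Y \right)} = D Y$ ($T{\left(D,Y \right)} = Y D = D Y$)
$143354 - T{\left(6,-9 \right)} \left(\left(q{\left(7 \right)} - 164\right) + 181\right) = 143354 - 6 \left(-9\right) \left(\left(4 \cdot 7^{2} - 164\right) + 181\right) = 143354 - - 54 \left(\left(4 \cdot 49 - 164\right) + 181\right) = 143354 - - 54 \left(\left(196 - 164\right) + 181\right) = 143354 - - 54 \left(32 + 181\right) = 143354 - \left(-54\right) 213 = 143354 - -11502 = 143354 + 11502 = 154856$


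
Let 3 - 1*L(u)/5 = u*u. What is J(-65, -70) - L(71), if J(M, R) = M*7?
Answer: 24735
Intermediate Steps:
L(u) = 15 - 5*u² (L(u) = 15 - 5*u*u = 15 - 5*u²)
J(M, R) = 7*M
J(-65, -70) - L(71) = 7*(-65) - (15 - 5*71²) = -455 - (15 - 5*5041) = -455 - (15 - 25205) = -455 - 1*(-25190) = -455 + 25190 = 24735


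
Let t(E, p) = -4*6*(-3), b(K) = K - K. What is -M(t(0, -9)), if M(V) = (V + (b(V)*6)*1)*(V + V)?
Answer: -10368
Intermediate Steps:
b(K) = 0
t(E, p) = 72 (t(E, p) = -24*(-3) = 72)
M(V) = 2*V**2 (M(V) = (V + (0*6)*1)*(V + V) = (V + 0*1)*(2*V) = (V + 0)*(2*V) = V*(2*V) = 2*V**2)
-M(t(0, -9)) = -2*72**2 = -2*5184 = -1*10368 = -10368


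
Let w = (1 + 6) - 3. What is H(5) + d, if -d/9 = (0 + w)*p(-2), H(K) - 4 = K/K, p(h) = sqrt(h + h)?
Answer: 5 - 72*I ≈ 5.0 - 72.0*I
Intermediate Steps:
p(h) = sqrt(2)*sqrt(h) (p(h) = sqrt(2*h) = sqrt(2)*sqrt(h))
w = 4 (w = 7 - 3 = 4)
H(K) = 5 (H(K) = 4 + K/K = 4 + 1 = 5)
d = -72*I (d = -9*(0 + 4)*sqrt(2)*sqrt(-2) = -36*sqrt(2)*(I*sqrt(2)) = -36*2*I = -72*I ≈ -72.0*I)
H(5) + d = 5 - 72*I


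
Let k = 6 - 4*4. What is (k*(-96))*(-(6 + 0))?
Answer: -5760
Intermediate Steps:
k = -10 (k = 6 - 16 = -10)
(k*(-96))*(-(6 + 0)) = (-10*(-96))*(-(6 + 0)) = 960*(-1*6) = 960*(-6) = -5760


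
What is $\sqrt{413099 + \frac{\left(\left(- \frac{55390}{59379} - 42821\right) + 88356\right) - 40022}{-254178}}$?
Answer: $\frac{\sqrt{129082767376579262908078}}{558993906} \approx 642.73$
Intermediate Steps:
$\sqrt{413099 + \frac{\left(\left(- \frac{55390}{59379} - 42821\right) + 88356\right) - 40022}{-254178}} = \sqrt{413099 + \left(\left(\left(\left(-55390\right) \frac{1}{59379} - 42821\right) + 88356\right) - 40022\right) \left(- \frac{1}{254178}\right)} = \sqrt{413099 + \left(\left(\left(- \frac{55390}{59379} - 42821\right) + 88356\right) - 40022\right) \left(- \frac{1}{254178}\right)} = \sqrt{413099 + \left(\left(- \frac{2542723549}{59379} + 88356\right) - 40022\right) \left(- \frac{1}{254178}\right)} = \sqrt{413099 + \left(\frac{2703767375}{59379} - 40022\right) \left(- \frac{1}{254178}\right)} = \sqrt{413099 + \frac{327301037}{59379} \left(- \frac{1}{254178}\right)} = \sqrt{413099 - \frac{327301037}{15092835462}} = \sqrt{\frac{6234834909215701}{15092835462}} = \frac{\sqrt{129082767376579262908078}}{558993906}$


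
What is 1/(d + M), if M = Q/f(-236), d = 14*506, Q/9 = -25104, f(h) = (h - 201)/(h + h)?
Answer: -437/103546084 ≈ -4.2203e-6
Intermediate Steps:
f(h) = (-201 + h)/(2*h) (f(h) = (-201 + h)/((2*h)) = (-201 + h)*(1/(2*h)) = (-201 + h)/(2*h))
Q = -225936 (Q = 9*(-25104) = -225936)
d = 7084
M = -106641792/437 (M = -225936*(-472/(-201 - 236)) = -225936/((½)*(-1/236)*(-437)) = -225936/437/472 = -225936*472/437 = -106641792/437 ≈ -2.4403e+5)
1/(d + M) = 1/(7084 - 106641792/437) = 1/(-103546084/437) = -437/103546084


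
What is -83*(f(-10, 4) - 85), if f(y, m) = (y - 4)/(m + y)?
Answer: 20584/3 ≈ 6861.3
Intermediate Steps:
f(y, m) = (-4 + y)/(m + y)
-83*(f(-10, 4) - 85) = -83*((-4 - 10)/(4 - 10) - 85) = -83*(-14/(-6) - 85) = -83*(-1/6*(-14) - 85) = -83*(7/3 - 85) = -83*(-248/3) = 20584/3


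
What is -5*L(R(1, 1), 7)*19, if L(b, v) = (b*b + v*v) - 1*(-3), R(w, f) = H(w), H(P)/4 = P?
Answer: -6460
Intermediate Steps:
H(P) = 4*P
R(w, f) = 4*w
L(b, v) = 3 + b² + v² (L(b, v) = (b² + v²) + 3 = 3 + b² + v²)
-5*L(R(1, 1), 7)*19 = -5*(3 + (4*1)² + 7²)*19 = -5*(3 + 4² + 49)*19 = -5*(3 + 16 + 49)*19 = -5*68*19 = -340*19 = -6460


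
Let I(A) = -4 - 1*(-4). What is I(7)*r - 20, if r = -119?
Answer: -20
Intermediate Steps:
I(A) = 0 (I(A) = -4 + 4 = 0)
I(7)*r - 20 = 0*(-119) - 20 = 0 - 20 = -20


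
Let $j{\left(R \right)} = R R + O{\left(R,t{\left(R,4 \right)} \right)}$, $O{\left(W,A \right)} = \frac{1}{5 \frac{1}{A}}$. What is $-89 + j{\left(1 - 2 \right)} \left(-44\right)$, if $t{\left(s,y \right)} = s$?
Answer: $- \frac{621}{5} \approx -124.2$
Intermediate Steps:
$O{\left(W,A \right)} = \frac{A}{5}$
$j{\left(R \right)} = R^{2} + \frac{R}{5}$ ($j{\left(R \right)} = R R + \frac{R}{5} = R^{2} + \frac{R}{5}$)
$-89 + j{\left(1 - 2 \right)} \left(-44\right) = -89 + \left(1 - 2\right) \left(\frac{1}{5} + \left(1 - 2\right)\right) \left(-44\right) = -89 + - (\frac{1}{5} - 1) \left(-44\right) = -89 + \left(-1\right) \left(- \frac{4}{5}\right) \left(-44\right) = -89 + \frac{4}{5} \left(-44\right) = -89 - \frac{176}{5} = - \frac{621}{5}$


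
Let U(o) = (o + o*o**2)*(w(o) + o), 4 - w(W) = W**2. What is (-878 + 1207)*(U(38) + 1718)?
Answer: -25327111558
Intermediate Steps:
w(W) = 4 - W**2
U(o) = (o + o**3)*(4 + o - o**2) (U(o) = (o + o*o**2)*((4 - o**2) + o) = (o + o**3)*(4 + o - o**2))
(-878 + 1207)*(U(38) + 1718) = (-878 + 1207)*(38*(4 + 38 + 38**3 - 1*38**4 + 3*38**2) + 1718) = 329*(38*(4 + 38 + 54872 - 1*2085136 + 3*1444) + 1718) = 329*(38*(4 + 38 + 54872 - 2085136 + 4332) + 1718) = 329*(38*(-2025890) + 1718) = 329*(-76983820 + 1718) = 329*(-76982102) = -25327111558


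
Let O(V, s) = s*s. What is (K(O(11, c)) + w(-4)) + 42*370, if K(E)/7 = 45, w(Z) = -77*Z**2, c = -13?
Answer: 14623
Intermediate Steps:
O(V, s) = s**2
K(E) = 315 (K(E) = 7*45 = 315)
(K(O(11, c)) + w(-4)) + 42*370 = (315 - 77*(-4)**2) + 42*370 = (315 - 77*16) + 15540 = (315 - 1232) + 15540 = -917 + 15540 = 14623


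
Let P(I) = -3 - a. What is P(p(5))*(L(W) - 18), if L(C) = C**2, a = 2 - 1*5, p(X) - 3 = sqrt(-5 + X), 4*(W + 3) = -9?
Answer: 0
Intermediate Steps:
W = -21/4 (W = -3 + (1/4)*(-9) = -3 - 9/4 = -21/4 ≈ -5.2500)
p(X) = 3 + sqrt(-5 + X)
a = -3 (a = 2 - 5 = -3)
P(I) = 0 (P(I) = -3 - 1*(-3) = -3 + 3 = 0)
P(p(5))*(L(W) - 18) = 0*((-21/4)**2 - 18) = 0*(441/16 - 18) = 0*(153/16) = 0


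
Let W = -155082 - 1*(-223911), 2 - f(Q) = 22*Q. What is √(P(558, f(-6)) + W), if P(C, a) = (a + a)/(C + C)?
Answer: √595304098/93 ≈ 262.35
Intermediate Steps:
f(Q) = 2 - 22*Q
W = 68829 (W = -155082 + 223911 = 68829)
P(C, a) = a/C (P(C, a) = (2*a)/((2*C)) = (2*a)*(1/(2*C)) = a/C)
√(P(558, f(-6)) + W) = √((2 - 22*(-6))/558 + 68829) = √((2 + 132)*(1/558) + 68829) = √(134*(1/558) + 68829) = √(67/279 + 68829) = √(19203358/279) = √595304098/93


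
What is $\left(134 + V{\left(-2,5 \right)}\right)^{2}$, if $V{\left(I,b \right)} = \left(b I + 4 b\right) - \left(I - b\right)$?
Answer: $22801$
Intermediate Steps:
$V{\left(I,b \right)} = - I + 5 b + I b$ ($V{\left(I,b \right)} = \left(I b + 4 b\right) - \left(I - b\right) = \left(4 b + I b\right) - \left(I - b\right) = - I + 5 b + I b$)
$\left(134 + V{\left(-2,5 \right)}\right)^{2} = \left(134 - -17\right)^{2} = \left(134 + \left(2 + 25 - 10\right)\right)^{2} = \left(134 + 17\right)^{2} = 151^{2} = 22801$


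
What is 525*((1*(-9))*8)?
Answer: -37800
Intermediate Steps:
525*((1*(-9))*8) = 525*(-9*8) = 525*(-72) = -37800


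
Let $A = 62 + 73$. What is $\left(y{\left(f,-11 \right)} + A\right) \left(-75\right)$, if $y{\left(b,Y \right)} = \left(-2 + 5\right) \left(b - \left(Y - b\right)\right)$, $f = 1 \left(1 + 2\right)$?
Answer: $-13950$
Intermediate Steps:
$A = 135$
$f = 3$ ($f = 1 \cdot 3 = 3$)
$y{\left(b,Y \right)} = - 3 Y + 6 b$ ($y{\left(b,Y \right)} = 3 \left(- Y + 2 b\right) = - 3 Y + 6 b$)
$\left(y{\left(f,-11 \right)} + A\right) \left(-75\right) = \left(\left(\left(-3\right) \left(-11\right) + 6 \cdot 3\right) + 135\right) \left(-75\right) = \left(\left(33 + 18\right) + 135\right) \left(-75\right) = \left(51 + 135\right) \left(-75\right) = 186 \left(-75\right) = -13950$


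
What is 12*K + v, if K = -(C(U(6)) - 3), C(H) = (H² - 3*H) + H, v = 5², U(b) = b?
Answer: -227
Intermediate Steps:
v = 25
C(H) = H² - 2*H
K = -21 (K = -(6*(-2 + 6) - 3) = -(6*4 - 3) = -(24 - 3) = -1*21 = -21)
12*K + v = 12*(-21) + 25 = -252 + 25 = -227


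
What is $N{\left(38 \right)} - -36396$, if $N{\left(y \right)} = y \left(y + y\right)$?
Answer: $39284$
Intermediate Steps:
$N{\left(y \right)} = 2 y^{2}$ ($N{\left(y \right)} = y 2 y = 2 y^{2}$)
$N{\left(38 \right)} - -36396 = 2 \cdot 38^{2} - -36396 = 2 \cdot 1444 + 36396 = 2888 + 36396 = 39284$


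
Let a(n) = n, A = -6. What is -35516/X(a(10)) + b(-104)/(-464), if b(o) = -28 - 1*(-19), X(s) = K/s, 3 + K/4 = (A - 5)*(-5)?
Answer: -792271/464 ≈ -1707.5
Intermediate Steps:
K = 208 (K = -12 + 4*((-6 - 5)*(-5)) = -12 + 4*(-11*(-5)) = -12 + 4*55 = -12 + 220 = 208)
X(s) = 208/s
b(o) = -9 (b(o) = -28 + 19 = -9)
-35516/X(a(10)) + b(-104)/(-464) = -35516/(208/10) - 9/(-464) = -35516/(208*(⅒)) - 9*(-1/464) = -35516/104/5 + 9/464 = -35516*5/104 + 9/464 = -3415/2 + 9/464 = -792271/464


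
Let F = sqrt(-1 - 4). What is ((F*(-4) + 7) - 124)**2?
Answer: 13609 + 936*I*sqrt(5) ≈ 13609.0 + 2093.0*I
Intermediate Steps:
F = I*sqrt(5) (F = sqrt(-5) = I*sqrt(5) ≈ 2.2361*I)
((F*(-4) + 7) - 124)**2 = (((I*sqrt(5))*(-4) + 7) - 124)**2 = ((-4*I*sqrt(5) + 7) - 124)**2 = ((7 - 4*I*sqrt(5)) - 124)**2 = (-117 - 4*I*sqrt(5))**2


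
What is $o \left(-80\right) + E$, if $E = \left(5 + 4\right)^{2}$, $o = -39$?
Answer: $3201$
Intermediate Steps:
$E = 81$ ($E = 9^{2} = 81$)
$o \left(-80\right) + E = \left(-39\right) \left(-80\right) + 81 = 3120 + 81 = 3201$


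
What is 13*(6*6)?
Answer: 468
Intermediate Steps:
13*(6*6) = 13*36 = 468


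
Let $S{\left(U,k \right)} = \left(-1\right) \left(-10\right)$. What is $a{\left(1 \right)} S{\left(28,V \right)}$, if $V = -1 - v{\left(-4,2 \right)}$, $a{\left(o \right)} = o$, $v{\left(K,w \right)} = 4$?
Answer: $10$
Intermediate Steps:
$V = -5$ ($V = -1 - 4 = -5$)
$S{\left(U,k \right)} = 10$
$a{\left(1 \right)} S{\left(28,V \right)} = 1 \cdot 10 = 10$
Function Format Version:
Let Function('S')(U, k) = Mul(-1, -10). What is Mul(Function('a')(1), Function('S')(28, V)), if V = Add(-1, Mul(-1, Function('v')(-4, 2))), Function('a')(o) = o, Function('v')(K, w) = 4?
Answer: 10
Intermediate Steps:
V = -5 (V = Add(-1, Mul(-1, 4)) = Add(-1, -4) = -5)
Function('S')(U, k) = 10
Mul(Function('a')(1), Function('S')(28, V)) = Mul(1, 10) = 10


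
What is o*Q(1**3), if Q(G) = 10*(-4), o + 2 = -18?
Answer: 800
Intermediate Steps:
o = -20 (o = -2 - 18 = -20)
Q(G) = -40
o*Q(1**3) = -20*(-40) = 800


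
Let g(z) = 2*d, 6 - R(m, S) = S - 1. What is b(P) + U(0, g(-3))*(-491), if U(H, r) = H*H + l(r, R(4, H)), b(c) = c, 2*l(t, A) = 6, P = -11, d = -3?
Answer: -1484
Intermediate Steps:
R(m, S) = 7 - S (R(m, S) = 6 - (S - 1) = 6 - (-1 + S) = 6 + (1 - S) = 7 - S)
l(t, A) = 3 (l(t, A) = (1/2)*6 = 3)
g(z) = -6 (g(z) = 2*(-3) = -6)
U(H, r) = 3 + H**2 (U(H, r) = H*H + 3 = H**2 + 3 = 3 + H**2)
b(P) + U(0, g(-3))*(-491) = -11 + (3 + 0**2)*(-491) = -11 + (3 + 0)*(-491) = -11 + 3*(-491) = -11 - 1473 = -1484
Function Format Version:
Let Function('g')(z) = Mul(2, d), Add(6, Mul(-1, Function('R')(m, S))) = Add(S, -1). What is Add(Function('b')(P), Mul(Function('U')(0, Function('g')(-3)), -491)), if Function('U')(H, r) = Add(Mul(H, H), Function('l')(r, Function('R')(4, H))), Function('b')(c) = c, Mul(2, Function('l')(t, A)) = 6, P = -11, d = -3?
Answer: -1484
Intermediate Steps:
Function('R')(m, S) = Add(7, Mul(-1, S)) (Function('R')(m, S) = Add(6, Mul(-1, Add(S, -1))) = Add(6, Mul(-1, Add(-1, S))) = Add(6, Add(1, Mul(-1, S))) = Add(7, Mul(-1, S)))
Function('l')(t, A) = 3 (Function('l')(t, A) = Mul(Rational(1, 2), 6) = 3)
Function('g')(z) = -6 (Function('g')(z) = Mul(2, -3) = -6)
Function('U')(H, r) = Add(3, Pow(H, 2)) (Function('U')(H, r) = Add(Mul(H, H), 3) = Add(Pow(H, 2), 3) = Add(3, Pow(H, 2)))
Add(Function('b')(P), Mul(Function('U')(0, Function('g')(-3)), -491)) = Add(-11, Mul(Add(3, Pow(0, 2)), -491)) = Add(-11, Mul(Add(3, 0), -491)) = Add(-11, Mul(3, -491)) = Add(-11, -1473) = -1484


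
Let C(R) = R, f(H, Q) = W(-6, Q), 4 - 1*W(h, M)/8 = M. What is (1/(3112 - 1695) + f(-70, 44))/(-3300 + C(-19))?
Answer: 453439/4703023 ≈ 0.096414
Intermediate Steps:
W(h, M) = 32 - 8*M
f(H, Q) = 32 - 8*Q
(1/(3112 - 1695) + f(-70, 44))/(-3300 + C(-19)) = (1/(3112 - 1695) + (32 - 8*44))/(-3300 - 19) = (1/1417 + (32 - 352))/(-3319) = (1/1417 - 320)*(-1/3319) = -453439/1417*(-1/3319) = 453439/4703023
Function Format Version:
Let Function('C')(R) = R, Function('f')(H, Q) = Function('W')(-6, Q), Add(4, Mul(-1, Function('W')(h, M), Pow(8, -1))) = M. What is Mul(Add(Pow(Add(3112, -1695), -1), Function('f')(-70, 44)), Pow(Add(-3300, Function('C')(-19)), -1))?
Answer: Rational(453439, 4703023) ≈ 0.096414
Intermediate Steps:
Function('W')(h, M) = Add(32, Mul(-8, M))
Function('f')(H, Q) = Add(32, Mul(-8, Q))
Mul(Add(Pow(Add(3112, -1695), -1), Function('f')(-70, 44)), Pow(Add(-3300, Function('C')(-19)), -1)) = Mul(Add(Pow(Add(3112, -1695), -1), Add(32, Mul(-8, 44))), Pow(Add(-3300, -19), -1)) = Mul(Add(Pow(1417, -1), Add(32, -352)), Pow(-3319, -1)) = Mul(Add(Rational(1, 1417), -320), Rational(-1, 3319)) = Mul(Rational(-453439, 1417), Rational(-1, 3319)) = Rational(453439, 4703023)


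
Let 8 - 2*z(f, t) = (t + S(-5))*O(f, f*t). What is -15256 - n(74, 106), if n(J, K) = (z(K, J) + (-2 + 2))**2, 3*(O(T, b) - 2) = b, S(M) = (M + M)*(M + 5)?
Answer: -84354369148/9 ≈ -9.3727e+9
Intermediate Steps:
S(M) = 2*M*(5 + M) (S(M) = (2*M)*(5 + M) = 2*M*(5 + M))
O(T, b) = 2 + b/3
z(f, t) = 4 - t*(2 + f*t/3)/2 (z(f, t) = 4 - (t + 2*(-5)*(5 - 5))*(2 + (f*t)/3)/2 = 4 - (t + 2*(-5)*0)*(2 + f*t/3)/2 = 4 - (t + 0)*(2 + f*t/3)/2 = 4 - t*(2 + f*t/3)/2)
n(J, K) = (4 - J*(6 + J*K)/6)**2 (n(J, K) = ((4 - J*(6 + K*J)/6) + (-2 + 2))**2 = ((4 - J*(6 + J*K)/6) + 0)**2 = (4 - J*(6 + J*K)/6)**2)
-15256 - n(74, 106) = -15256 - (24 - 1*74*(6 + 74*106))**2/36 = -15256 - (24 - 1*74*(6 + 7844))**2/36 = -15256 - (24 - 1*74*7850)**2/36 = -15256 - (24 - 580900)**2/36 = -15256 - (-580876)**2/36 = -15256 - 337416927376/36 = -15256 - 1*84354231844/9 = -15256 - 84354231844/9 = -84354369148/9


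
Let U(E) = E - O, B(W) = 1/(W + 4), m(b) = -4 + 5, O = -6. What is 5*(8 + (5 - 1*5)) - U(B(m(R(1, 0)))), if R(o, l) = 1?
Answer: 169/5 ≈ 33.800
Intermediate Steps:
m(b) = 1
B(W) = 1/(4 + W)
U(E) = 6 + E (U(E) = E - 1*(-6) = E + 6 = 6 + E)
5*(8 + (5 - 1*5)) - U(B(m(R(1, 0)))) = 5*(8 + (5 - 1*5)) - (6 + 1/(4 + 1)) = 5*(8 + (5 - 5)) - (6 + 1/5) = 5*(8 + 0) - (6 + 1/5) = 5*8 - 1*31/5 = 40 - 31/5 = 169/5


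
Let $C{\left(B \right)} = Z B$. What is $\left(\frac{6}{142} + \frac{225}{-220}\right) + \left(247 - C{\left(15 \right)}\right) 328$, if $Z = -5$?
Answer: $\frac{329941321}{3124} \approx 1.0562 \cdot 10^{5}$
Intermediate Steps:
$C{\left(B \right)} = - 5 B$
$\left(\frac{6}{142} + \frac{225}{-220}\right) + \left(247 - C{\left(15 \right)}\right) 328 = \left(\frac{6}{142} + \frac{225}{-220}\right) + \left(247 - \left(-5\right) 15\right) 328 = \left(6 \cdot \frac{1}{142} + 225 \left(- \frac{1}{220}\right)\right) + \left(247 - -75\right) 328 = \left(\frac{3}{71} - \frac{45}{44}\right) + \left(247 + 75\right) 328 = - \frac{3063}{3124} + 322 \cdot 328 = - \frac{3063}{3124} + 105616 = \frac{329941321}{3124}$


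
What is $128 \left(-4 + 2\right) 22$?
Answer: $-5632$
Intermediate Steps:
$128 \left(-4 + 2\right) 22 = 128 \left(\left(-2\right) 22\right) = 128 \left(-44\right) = -5632$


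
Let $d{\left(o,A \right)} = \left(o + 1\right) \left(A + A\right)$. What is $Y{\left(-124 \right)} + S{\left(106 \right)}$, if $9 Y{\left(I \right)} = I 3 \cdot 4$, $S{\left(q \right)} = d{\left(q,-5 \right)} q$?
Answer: $- \frac{340756}{3} \approx -1.1359 \cdot 10^{5}$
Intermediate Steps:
$d{\left(o,A \right)} = 2 A \left(1 + o\right)$ ($d{\left(o,A \right)} = \left(1 + o\right) 2 A = 2 A \left(1 + o\right)$)
$S{\left(q \right)} = q \left(-10 - 10 q\right)$ ($S{\left(q \right)} = 2 \left(-5\right) \left(1 + q\right) q = \left(-10 - 10 q\right) q = q \left(-10 - 10 q\right)$)
$Y{\left(I \right)} = \frac{4 I}{3}$ ($Y{\left(I \right)} = \frac{I 3 \cdot 4}{9} = \frac{3 I 4}{9} = \frac{12 I}{9} = \frac{4 I}{3}$)
$Y{\left(-124 \right)} + S{\left(106 \right)} = \frac{4}{3} \left(-124\right) - 1060 \left(1 + 106\right) = - \frac{496}{3} - 1060 \cdot 107 = - \frac{496}{3} - 113420 = - \frac{340756}{3}$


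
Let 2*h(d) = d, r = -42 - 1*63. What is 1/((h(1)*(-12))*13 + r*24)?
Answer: -1/2598 ≈ -0.00038491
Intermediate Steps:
r = -105 (r = -42 - 63 = -105)
h(d) = d/2
1/((h(1)*(-12))*13 + r*24) = 1/((((½)*1)*(-12))*13 - 105*24) = 1/(((½)*(-12))*13 - 2520) = 1/(-6*13 - 2520) = 1/(-78 - 2520) = 1/(-2598) = -1/2598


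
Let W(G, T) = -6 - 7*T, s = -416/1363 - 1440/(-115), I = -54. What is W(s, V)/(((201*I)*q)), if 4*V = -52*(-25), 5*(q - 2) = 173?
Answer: 11405/1986282 ≈ 0.0057419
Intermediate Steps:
q = 183/5 (q = 2 + (⅕)*173 = 2 + 173/5 = 183/5 ≈ 36.600)
s = 382976/31349 (s = -416*1/1363 - 1440*(-1/115) = -416/1363 + 288/23 = 382976/31349 ≈ 12.217)
V = 325 (V = (-52*(-25))/4 = (¼)*1300 = 325)
W(s, V)/(((201*I)*q)) = (-6 - 7*325)/(((201*(-54))*(183/5))) = (-6 - 2275)/((-10854*183/5)) = -2281/(-1986282/5) = -2281*(-5/1986282) = 11405/1986282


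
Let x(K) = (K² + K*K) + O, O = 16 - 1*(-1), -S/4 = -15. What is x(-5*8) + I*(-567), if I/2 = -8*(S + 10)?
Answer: 638257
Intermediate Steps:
S = 60 (S = -4*(-15) = 60)
O = 17 (O = 16 + 1 = 17)
x(K) = 17 + 2*K² (x(K) = (K² + K*K) + 17 = (K² + K²) + 17 = 2*K² + 17 = 17 + 2*K²)
I = -1120 (I = 2*(-8*(60 + 10)) = 2*(-8*70) = 2*(-560) = -1120)
x(-5*8) + I*(-567) = (17 + 2*(-5*8)²) - 1120*(-567) = (17 + 2*(-40)²) + 635040 = (17 + 2*1600) + 635040 = (17 + 3200) + 635040 = 3217 + 635040 = 638257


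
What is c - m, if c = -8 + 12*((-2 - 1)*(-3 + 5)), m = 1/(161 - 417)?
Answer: -20479/256 ≈ -79.996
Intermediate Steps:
m = -1/256 (m = 1/(-256) = -1/256 ≈ -0.0039063)
c = -80 (c = -8 + 12*(-3*2) = -8 + 12*(-6) = -8 - 72 = -80)
c - m = -80 - 1*(-1/256) = -80 + 1/256 = -20479/256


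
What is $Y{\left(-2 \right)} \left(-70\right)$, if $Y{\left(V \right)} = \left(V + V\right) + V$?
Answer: $420$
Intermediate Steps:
$Y{\left(V \right)} = 3 V$ ($Y{\left(V \right)} = 2 V + V = 3 V$)
$Y{\left(-2 \right)} \left(-70\right) = 3 \left(-2\right) \left(-70\right) = \left(-6\right) \left(-70\right) = 420$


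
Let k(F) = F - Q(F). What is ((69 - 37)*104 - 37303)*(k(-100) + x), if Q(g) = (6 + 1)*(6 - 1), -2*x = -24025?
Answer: -807076125/2 ≈ -4.0354e+8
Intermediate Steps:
x = 24025/2 (x = -1/2*(-24025) = 24025/2 ≈ 12013.)
Q(g) = 35 (Q(g) = 7*5 = 35)
k(F) = -35 + F (k(F) = F - 1*35 = F - 35 = -35 + F)
((69 - 37)*104 - 37303)*(k(-100) + x) = ((69 - 37)*104 - 37303)*((-35 - 100) + 24025/2) = (32*104 - 37303)*(-135 + 24025/2) = (3328 - 37303)*(23755/2) = -33975*23755/2 = -807076125/2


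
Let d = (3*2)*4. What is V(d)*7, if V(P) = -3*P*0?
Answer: 0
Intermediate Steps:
d = 24 (d = 6*4 = 24)
V(P) = 0
V(d)*7 = 0*7 = 0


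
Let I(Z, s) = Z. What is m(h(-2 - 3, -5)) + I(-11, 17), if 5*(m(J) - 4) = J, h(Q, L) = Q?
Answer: -8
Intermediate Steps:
m(J) = 4 + J/5
m(h(-2 - 3, -5)) + I(-11, 17) = (4 + (-2 - 3)/5) - 11 = (4 + (⅕)*(-5)) - 11 = (4 - 1) - 11 = 3 - 11 = -8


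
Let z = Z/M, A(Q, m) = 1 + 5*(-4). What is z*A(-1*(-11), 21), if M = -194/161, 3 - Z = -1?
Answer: 6118/97 ≈ 63.072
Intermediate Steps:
Z = 4 (Z = 3 - 1*(-1) = 3 + 1 = 4)
M = -194/161 (M = -194*1/161 = -194/161 ≈ -1.2050)
A(Q, m) = -19 (A(Q, m) = 1 - 20 = -19)
z = -322/97 (z = 4/(-194/161) = 4*(-161/194) = -322/97 ≈ -3.3196)
z*A(-1*(-11), 21) = -322/97*(-19) = 6118/97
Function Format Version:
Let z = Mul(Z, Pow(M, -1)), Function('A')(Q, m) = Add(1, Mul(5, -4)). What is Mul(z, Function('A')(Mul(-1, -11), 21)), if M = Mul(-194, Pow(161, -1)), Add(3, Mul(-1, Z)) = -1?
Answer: Rational(6118, 97) ≈ 63.072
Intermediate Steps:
Z = 4 (Z = Add(3, Mul(-1, -1)) = Add(3, 1) = 4)
M = Rational(-194, 161) (M = Mul(-194, Rational(1, 161)) = Rational(-194, 161) ≈ -1.2050)
Function('A')(Q, m) = -19 (Function('A')(Q, m) = Add(1, -20) = -19)
z = Rational(-322, 97) (z = Mul(4, Pow(Rational(-194, 161), -1)) = Mul(4, Rational(-161, 194)) = Rational(-322, 97) ≈ -3.3196)
Mul(z, Function('A')(Mul(-1, -11), 21)) = Mul(Rational(-322, 97), -19) = Rational(6118, 97)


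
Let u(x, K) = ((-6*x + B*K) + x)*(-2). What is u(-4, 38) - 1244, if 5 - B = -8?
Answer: -2272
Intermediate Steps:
B = 13 (B = 5 - 1*(-8) = 5 + 8 = 13)
u(x, K) = -26*K + 10*x (u(x, K) = ((-6*x + 13*K) + x)*(-2) = (-5*x + 13*K)*(-2) = -26*K + 10*x)
u(-4, 38) - 1244 = (-26*38 + 10*(-4)) - 1244 = (-988 - 40) - 1244 = -1028 - 1244 = -2272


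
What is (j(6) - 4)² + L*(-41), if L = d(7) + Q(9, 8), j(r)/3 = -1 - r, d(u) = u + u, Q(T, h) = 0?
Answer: 51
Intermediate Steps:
d(u) = 2*u
j(r) = -3 - 3*r (j(r) = 3*(-1 - r) = -3 - 3*r)
L = 14 (L = 2*7 + 0 = 14 + 0 = 14)
(j(6) - 4)² + L*(-41) = ((-3 - 3*6) - 4)² + 14*(-41) = ((-3 - 18) - 4)² - 574 = (-21 - 4)² - 574 = (-25)² - 574 = 625 - 574 = 51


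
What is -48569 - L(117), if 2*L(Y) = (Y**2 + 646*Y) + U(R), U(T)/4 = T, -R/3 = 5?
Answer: -186349/2 ≈ -93175.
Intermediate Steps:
R = -15 (R = -3*5 = -15)
U(T) = 4*T
L(Y) = -30 + Y**2/2 + 323*Y (L(Y) = ((Y**2 + 646*Y) + 4*(-15))/2 = ((Y**2 + 646*Y) - 60)/2 = (-60 + Y**2 + 646*Y)/2 = -30 + Y**2/2 + 323*Y)
-48569 - L(117) = -48569 - (-30 + (1/2)*117**2 + 323*117) = -48569 - (-30 + (1/2)*13689 + 37791) = -48569 - (-30 + 13689/2 + 37791) = -48569 - 1*89211/2 = -48569 - 89211/2 = -186349/2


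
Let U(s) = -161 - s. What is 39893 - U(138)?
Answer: 40192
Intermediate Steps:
39893 - U(138) = 39893 - (-161 - 1*138) = 39893 - (-161 - 138) = 39893 - 1*(-299) = 39893 + 299 = 40192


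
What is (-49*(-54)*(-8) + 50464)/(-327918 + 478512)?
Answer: 14648/75297 ≈ 0.19454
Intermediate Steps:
(-49*(-54)*(-8) + 50464)/(-327918 + 478512) = (2646*(-8) + 50464)/150594 = (-21168 + 50464)*(1/150594) = 29296*(1/150594) = 14648/75297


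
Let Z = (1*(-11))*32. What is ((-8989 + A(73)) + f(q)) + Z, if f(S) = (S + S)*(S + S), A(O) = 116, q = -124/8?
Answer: -8264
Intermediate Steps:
q = -31/2 (q = -124*1/8 = -31/2 ≈ -15.500)
f(S) = 4*S**2 (f(S) = (2*S)*(2*S) = 4*S**2)
Z = -352 (Z = -11*32 = -352)
((-8989 + A(73)) + f(q)) + Z = ((-8989 + 116) + 4*(-31/2)**2) - 352 = (-8873 + 4*(961/4)) - 352 = (-8873 + 961) - 352 = -7912 - 352 = -8264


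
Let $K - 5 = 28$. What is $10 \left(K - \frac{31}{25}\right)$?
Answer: $\frac{1588}{5} \approx 317.6$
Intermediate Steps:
$K = 33$ ($K = 5 + 28 = 33$)
$10 \left(K - \frac{31}{25}\right) = 10 \left(33 - \frac{31}{25}\right) = 10 \cdot \frac{794}{25} = \frac{1588}{5}$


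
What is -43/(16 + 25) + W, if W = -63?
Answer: -2626/41 ≈ -64.049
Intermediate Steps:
-43/(16 + 25) + W = -43/(16 + 25) - 63 = -43/41 - 63 = -2626/41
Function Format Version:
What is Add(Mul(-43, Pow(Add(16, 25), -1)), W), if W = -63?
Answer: Rational(-2626, 41) ≈ -64.049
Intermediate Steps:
Add(Mul(-43, Pow(Add(16, 25), -1)), W) = Add(Mul(-43, Pow(Add(16, 25), -1)), -63) = Add(Mul(-43, Pow(41, -1)), -63) = Add(Mul(-43, Rational(1, 41)), -63) = Add(Rational(-43, 41), -63) = Rational(-2626, 41)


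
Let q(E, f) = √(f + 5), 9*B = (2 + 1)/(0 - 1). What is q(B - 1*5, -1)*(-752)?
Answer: -1504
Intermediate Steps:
B = -⅓ (B = ((2 + 1)/(0 - 1))/9 = (3/(-1))/9 = (3*(-1))/9 = (⅑)*(-3) = -⅓ ≈ -0.33333)
q(E, f) = √(5 + f)
q(B - 1*5, -1)*(-752) = √(5 - 1)*(-752) = √4*(-752) = 2*(-752) = -1504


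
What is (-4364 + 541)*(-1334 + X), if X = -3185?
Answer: 17276137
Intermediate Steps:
(-4364 + 541)*(-1334 + X) = (-4364 + 541)*(-1334 - 3185) = -3823*(-4519) = 17276137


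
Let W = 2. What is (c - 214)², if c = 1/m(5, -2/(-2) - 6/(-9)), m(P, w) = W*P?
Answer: 4575321/100 ≈ 45753.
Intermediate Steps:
m(P, w) = 2*P
c = ⅒ (c = 1/(2*5) = 1/10 = ⅒ ≈ 0.10000)
(c - 214)² = (⅒ - 214)² = (-2139/10)² = 4575321/100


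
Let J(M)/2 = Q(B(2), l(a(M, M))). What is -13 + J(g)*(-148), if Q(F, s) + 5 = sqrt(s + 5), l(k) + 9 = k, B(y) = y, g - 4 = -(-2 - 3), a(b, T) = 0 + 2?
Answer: 1467 - 296*I*sqrt(2) ≈ 1467.0 - 418.61*I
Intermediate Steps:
a(b, T) = 2
g = 9 (g = 4 - (-2 - 3) = 4 - 1*(-5) = 4 + 5 = 9)
l(k) = -9 + k
Q(F, s) = -5 + sqrt(5 + s) (Q(F, s) = -5 + sqrt(s + 5) = -5 + sqrt(5 + s))
J(M) = -10 + 2*I*sqrt(2) (J(M) = 2*(-5 + sqrt(5 + (-9 + 2))) = 2*(-5 + sqrt(5 - 7)) = 2*(-5 + sqrt(-2)) = 2*(-5 + I*sqrt(2)) = -10 + 2*I*sqrt(2))
-13 + J(g)*(-148) = -13 + (-10 + 2*I*sqrt(2))*(-148) = -13 + (1480 - 296*I*sqrt(2)) = 1467 - 296*I*sqrt(2)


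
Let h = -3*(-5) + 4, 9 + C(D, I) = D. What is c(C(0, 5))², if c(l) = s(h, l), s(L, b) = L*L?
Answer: 130321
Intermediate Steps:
C(D, I) = -9 + D
h = 19 (h = 15 + 4 = 19)
s(L, b) = L²
c(l) = 361 (c(l) = 19² = 361)
c(C(0, 5))² = 361² = 130321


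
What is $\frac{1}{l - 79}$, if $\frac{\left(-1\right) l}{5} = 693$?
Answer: $- \frac{1}{3544} \approx -0.00028217$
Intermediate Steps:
$l = -3465$ ($l = \left(-5\right) 693 = -3465$)
$\frac{1}{l - 79} = \frac{1}{-3465 - 79} = \frac{1}{-3544} = - \frac{1}{3544}$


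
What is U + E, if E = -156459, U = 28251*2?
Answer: -99957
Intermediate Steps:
U = 56502
U + E = 56502 - 156459 = -99957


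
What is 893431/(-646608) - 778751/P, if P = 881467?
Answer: -67951398415/29998084944 ≈ -2.2652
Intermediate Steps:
893431/(-646608) - 778751/P = 893431/(-646608) - 778751/881467 = 893431*(-1/646608) - 778751*1/881467 = -893431/646608 - 778751/881467 = -67951398415/29998084944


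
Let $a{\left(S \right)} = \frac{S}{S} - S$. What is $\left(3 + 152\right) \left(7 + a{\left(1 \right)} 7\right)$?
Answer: $1085$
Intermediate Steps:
$a{\left(S \right)} = 1 - S$
$\left(3 + 152\right) \left(7 + a{\left(1 \right)} 7\right) = \left(3 + 152\right) \left(7 + \left(1 - 1\right) 7\right) = 155 \left(7 + \left(1 - 1\right) 7\right) = 155 \left(7 + 0 \cdot 7\right) = 155 \left(7 + 0\right) = 155 \cdot 7 = 1085$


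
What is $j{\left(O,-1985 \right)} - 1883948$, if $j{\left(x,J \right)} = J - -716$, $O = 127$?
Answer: $-1885217$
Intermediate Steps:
$j{\left(x,J \right)} = 716 + J$ ($j{\left(x,J \right)} = J + 716 = 716 + J$)
$j{\left(O,-1985 \right)} - 1883948 = \left(716 - 1985\right) - 1883948 = -1269 - 1883948 = -1885217$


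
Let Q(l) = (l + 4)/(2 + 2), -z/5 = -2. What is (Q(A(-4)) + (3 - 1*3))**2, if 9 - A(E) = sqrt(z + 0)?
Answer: (13 - sqrt(10))**2/16 ≈ 6.0488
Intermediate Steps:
z = 10 (z = -5*(-2) = 10)
A(E) = 9 - sqrt(10) (A(E) = 9 - sqrt(10 + 0) = 9 - sqrt(10))
Q(l) = 1 + l/4 (Q(l) = (4 + l)/4 = (4 + l)*(1/4) = 1 + l/4)
(Q(A(-4)) + (3 - 1*3))**2 = ((1 + (9 - sqrt(10))/4) + (3 - 1*3))**2 = ((1 + (9/4 - sqrt(10)/4)) + (3 - 3))**2 = ((13/4 - sqrt(10)/4) + 0)**2 = (13/4 - sqrt(10)/4)**2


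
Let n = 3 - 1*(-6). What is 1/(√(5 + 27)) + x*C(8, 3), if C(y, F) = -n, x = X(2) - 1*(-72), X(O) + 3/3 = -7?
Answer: -576 + √2/8 ≈ -575.82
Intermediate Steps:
X(O) = -8 (X(O) = -1 - 7 = -8)
n = 9 (n = 3 + 6 = 9)
x = 64 (x = -8 - 1*(-72) = -8 + 72 = 64)
C(y, F) = -9 (C(y, F) = -1*9 = -9)
1/(√(5 + 27)) + x*C(8, 3) = 1/(√(5 + 27)) + 64*(-9) = 1/(√32) - 576 = 1/(4*√2) - 576 = √2/8 - 576 = -576 + √2/8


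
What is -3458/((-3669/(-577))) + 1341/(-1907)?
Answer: -3809892391/6996783 ≈ -544.52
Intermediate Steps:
-3458/((-3669/(-577))) + 1341/(-1907) = -3458/((-3669*(-1/577))) + 1341*(-1/1907) = -3458/3669/577 - 1341/1907 = -3458*577/3669 - 1341/1907 = -1995266/3669 - 1341/1907 = -3809892391/6996783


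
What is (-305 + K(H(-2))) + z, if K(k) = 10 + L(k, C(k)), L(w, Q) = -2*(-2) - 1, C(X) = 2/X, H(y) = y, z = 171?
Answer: -121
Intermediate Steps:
L(w, Q) = 3 (L(w, Q) = 4 - 1 = 3)
K(k) = 13 (K(k) = 10 + 3 = 13)
(-305 + K(H(-2))) + z = (-305 + 13) + 171 = -292 + 171 = -121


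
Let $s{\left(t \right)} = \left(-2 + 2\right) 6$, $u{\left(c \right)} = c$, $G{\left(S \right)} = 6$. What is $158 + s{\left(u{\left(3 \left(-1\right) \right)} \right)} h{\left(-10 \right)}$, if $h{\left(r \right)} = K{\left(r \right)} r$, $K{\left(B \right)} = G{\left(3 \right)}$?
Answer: $158$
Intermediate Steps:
$K{\left(B \right)} = 6$
$h{\left(r \right)} = 6 r$
$s{\left(t \right)} = 0$ ($s{\left(t \right)} = 0 \cdot 6 = 0$)
$158 + s{\left(u{\left(3 \left(-1\right) \right)} \right)} h{\left(-10 \right)} = 158 + 0 \cdot 6 \left(-10\right) = 158 + 0 \left(-60\right) = 158 + 0 = 158$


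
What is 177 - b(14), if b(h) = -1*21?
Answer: 198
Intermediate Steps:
b(h) = -21
177 - b(14) = 177 - 1*(-21) = 177 + 21 = 198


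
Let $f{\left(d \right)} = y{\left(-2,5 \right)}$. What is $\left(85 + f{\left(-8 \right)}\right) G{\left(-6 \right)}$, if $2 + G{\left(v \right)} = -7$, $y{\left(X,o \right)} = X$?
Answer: $-747$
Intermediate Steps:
$f{\left(d \right)} = -2$
$G{\left(v \right)} = -9$ ($G{\left(v \right)} = -2 - 7 = -9$)
$\left(85 + f{\left(-8 \right)}\right) G{\left(-6 \right)} = \left(85 - 2\right) \left(-9\right) = 83 \left(-9\right) = -747$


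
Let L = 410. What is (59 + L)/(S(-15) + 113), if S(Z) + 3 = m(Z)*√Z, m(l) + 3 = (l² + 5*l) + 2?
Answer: 10318/69023 - 69881*I*√15/345115 ≈ 0.14949 - 0.78423*I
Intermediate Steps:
m(l) = -1 + l² + 5*l (m(l) = -3 + ((l² + 5*l) + 2) = -3 + (2 + l² + 5*l) = -1 + l² + 5*l)
S(Z) = -3 + √Z*(-1 + Z² + 5*Z) (S(Z) = -3 + (-1 + Z² + 5*Z)*√Z = -3 + √Z*(-1 + Z² + 5*Z))
(59 + L)/(S(-15) + 113) = (59 + 410)/((-3 + √(-15)*(-1 + (-15)² + 5*(-15))) + 113) = 469/((-3 + (I*√15)*(-1 + 225 - 75)) + 113) = 469/((-3 + (I*√15)*149) + 113) = 469/((-3 + 149*I*√15) + 113) = 469/(110 + 149*I*√15)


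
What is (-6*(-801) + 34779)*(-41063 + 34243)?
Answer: -269969700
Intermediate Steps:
(-6*(-801) + 34779)*(-41063 + 34243) = (4806 + 34779)*(-6820) = 39585*(-6820) = -269969700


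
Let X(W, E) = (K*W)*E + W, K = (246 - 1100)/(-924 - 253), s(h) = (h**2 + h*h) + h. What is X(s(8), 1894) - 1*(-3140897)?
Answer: 3916972577/1177 ≈ 3.3279e+6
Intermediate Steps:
s(h) = h + 2*h**2 (s(h) = (h**2 + h**2) + h = 2*h**2 + h = h + 2*h**2)
K = 854/1177 (K = -854/(-1177) = -854*(-1/1177) = 854/1177 ≈ 0.72557)
X(W, E) = W + 854*E*W/1177 (X(W, E) = (854*W/1177)*E + W = 854*E*W/1177 + W = W + 854*E*W/1177)
X(s(8), 1894) - 1*(-3140897) = (8*(1 + 2*8))*(1177 + 854*1894)/1177 - 1*(-3140897) = (8*(1 + 16))*(1177 + 1617476)/1177 + 3140897 = (1/1177)*(8*17)*1618653 + 3140897 = (1/1177)*136*1618653 + 3140897 = 220136808/1177 + 3140897 = 3916972577/1177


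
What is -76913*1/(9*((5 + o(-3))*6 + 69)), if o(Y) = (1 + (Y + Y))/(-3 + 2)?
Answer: -76913/1161 ≈ -66.247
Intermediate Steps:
o(Y) = -1 - 2*Y (o(Y) = (1 + 2*Y)/(-1) = (1 + 2*Y)*(-1) = -1 - 2*Y)
-76913*1/(9*((5 + o(-3))*6 + 69)) = -76913*1/(9*((5 + (-1 - 2*(-3)))*6 + 69)) = -76913*1/(9*((5 + (-1 + 6))*6 + 69)) = -76913*1/(9*((5 + 5)*6 + 69)) = -76913*1/(9*(10*6 + 69)) = -76913*1/(9*(60 + 69)) = -76913/(9*129) = -76913/1161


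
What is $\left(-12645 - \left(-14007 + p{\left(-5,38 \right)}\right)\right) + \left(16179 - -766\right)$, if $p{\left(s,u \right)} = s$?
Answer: $18312$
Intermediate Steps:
$\left(-12645 - \left(-14007 + p{\left(-5,38 \right)}\right)\right) + \left(16179 - -766\right) = \left(-12645 + \left(14007 - -5\right)\right) + \left(16179 - -766\right) = \left(-12645 + \left(14007 + 5\right)\right) + \left(16179 + 766\right) = \left(-12645 + 14012\right) + 16945 = 1367 + 16945 = 18312$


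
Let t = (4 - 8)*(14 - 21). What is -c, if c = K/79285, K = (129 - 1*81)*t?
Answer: -1344/79285 ≈ -0.016952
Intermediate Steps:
t = 28 (t = -4*(-7) = 28)
K = 1344 (K = (129 - 1*81)*28 = (129 - 81)*28 = 48*28 = 1344)
c = 1344/79285 ≈ 0.016952
-c = -1*1344/79285 = -1344/79285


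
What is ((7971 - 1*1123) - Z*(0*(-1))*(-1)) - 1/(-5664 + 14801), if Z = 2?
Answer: 62570175/9137 ≈ 6848.0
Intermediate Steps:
((7971 - 1*1123) - Z*(0*(-1))*(-1)) - 1/(-5664 + 14801) = ((7971 - 1*1123) - 2*(0*(-1))*(-1)) - 1/(-5664 + 14801) = ((7971 - 1123) - 2*0*(-1)) - 1/9137 = (6848 - 0*(-1)) - 1*1/9137 = (6848 - 1*0) - 1/9137 = (6848 + 0) - 1/9137 = 6848 - 1/9137 = 62570175/9137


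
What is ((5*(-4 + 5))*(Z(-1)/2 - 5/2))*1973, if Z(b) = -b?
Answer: -19730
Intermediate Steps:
((5*(-4 + 5))*(Z(-1)/2 - 5/2))*1973 = ((5*(-4 + 5))*(-1*(-1)/2 - 5/2))*1973 = ((5*1)*(1*(½) - 5*½))*1973 = (5*(½ - 5/2))*1973 = (5*(-2))*1973 = -10*1973 = -19730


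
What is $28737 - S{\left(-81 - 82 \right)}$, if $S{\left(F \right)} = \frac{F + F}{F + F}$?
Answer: $28736$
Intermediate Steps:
$S{\left(F \right)} = 1$ ($S{\left(F \right)} = \frac{2 F}{2 F} = 2 F \frac{1}{2 F} = 1$)
$28737 - S{\left(-81 - 82 \right)} = 28737 - 1 = 28736$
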